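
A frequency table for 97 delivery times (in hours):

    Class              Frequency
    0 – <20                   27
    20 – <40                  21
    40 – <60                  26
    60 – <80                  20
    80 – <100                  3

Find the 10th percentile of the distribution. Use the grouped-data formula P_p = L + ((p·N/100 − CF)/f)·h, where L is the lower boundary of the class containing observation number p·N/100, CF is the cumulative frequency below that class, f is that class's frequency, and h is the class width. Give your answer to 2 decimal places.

N = 97; target position k = 10/100 · 97 = 9.7.
Cumulative frequencies: 27, 48, 74, 94, 97.
Observation 9.7 falls in the class 0 – <20.
L = 0, CF = 0, f = 27, h = 20.
P10 = 0 + ((9.7 − 0)/27)·20 = 0 + 7.18519 = 7.18519.

7.19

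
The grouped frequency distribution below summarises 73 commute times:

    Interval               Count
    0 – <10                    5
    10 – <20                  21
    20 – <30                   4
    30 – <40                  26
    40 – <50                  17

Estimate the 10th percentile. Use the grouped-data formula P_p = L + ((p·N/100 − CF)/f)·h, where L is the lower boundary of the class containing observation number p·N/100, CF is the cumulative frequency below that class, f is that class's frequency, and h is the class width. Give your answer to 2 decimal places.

N = 73; target position k = 10/100 · 73 = 7.3.
Cumulative frequencies: 5, 26, 30, 56, 73.
Observation 7.3 falls in the class 10 – <20.
L = 10, CF = 5, f = 21, h = 10.
P10 = 10 + ((7.3 − 5)/21)·10 = 10 + 1.09524 = 11.0952.

11.10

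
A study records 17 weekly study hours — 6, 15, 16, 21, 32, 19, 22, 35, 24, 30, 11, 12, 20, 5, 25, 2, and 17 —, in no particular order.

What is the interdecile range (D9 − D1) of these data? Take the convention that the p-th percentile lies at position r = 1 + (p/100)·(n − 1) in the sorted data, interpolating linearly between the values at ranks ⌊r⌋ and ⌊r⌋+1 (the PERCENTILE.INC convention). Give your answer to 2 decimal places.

25.20

Sorted: 2, 5, 6, 11, 12, 15, 16, 17, 19, 20, 21, 22, 24, 25, 30, 32, 35.
n = 17.
P10: r = 2.6; ranks 2–3 are 5, 6; interpolating gives 5.6.
P90: r = 15.4; ranks 15–16 are 30, 32; interpolating gives 30.8.
Difference: 30.8 − 5.6 = 25.2.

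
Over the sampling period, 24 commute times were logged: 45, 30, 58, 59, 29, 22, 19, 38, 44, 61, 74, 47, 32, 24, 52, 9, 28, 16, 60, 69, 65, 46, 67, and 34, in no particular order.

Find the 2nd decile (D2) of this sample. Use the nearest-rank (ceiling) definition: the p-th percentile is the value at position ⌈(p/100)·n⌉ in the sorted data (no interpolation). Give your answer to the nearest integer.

24

Sorted: 9, 16, 19, 22, 24, 28, 29, 30, 32, 34, 38, 44, 45, 46, 47, 52, 58, 59, 60, 61, 65, 67, 69, 74.
n = 24.
Position = ⌈20/100 · 24⌉ = ⌈4.8⌉ = 5.
The value at rank 5 is 24.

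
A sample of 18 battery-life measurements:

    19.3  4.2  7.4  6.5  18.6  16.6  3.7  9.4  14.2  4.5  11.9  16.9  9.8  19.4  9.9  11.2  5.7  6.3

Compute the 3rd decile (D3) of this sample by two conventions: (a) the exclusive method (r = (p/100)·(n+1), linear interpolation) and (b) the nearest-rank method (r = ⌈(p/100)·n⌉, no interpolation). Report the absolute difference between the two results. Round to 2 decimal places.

Sorted: 3.7, 4.2, 4.5, 5.7, 6.3, 6.5, 7.4, 9.4, 9.8, 9.9, 11.2, 11.9, 14.2, 16.6, 16.9, 18.6, 19.3, 19.4.
n = 18.
(a) r = 5.7; between ranks 5 (6.3) and 6 (6.5): 6.44.
(b) the nearest-rank method: rank 6 → 6.5.
|6.44 − 6.5| = 0.06.

0.06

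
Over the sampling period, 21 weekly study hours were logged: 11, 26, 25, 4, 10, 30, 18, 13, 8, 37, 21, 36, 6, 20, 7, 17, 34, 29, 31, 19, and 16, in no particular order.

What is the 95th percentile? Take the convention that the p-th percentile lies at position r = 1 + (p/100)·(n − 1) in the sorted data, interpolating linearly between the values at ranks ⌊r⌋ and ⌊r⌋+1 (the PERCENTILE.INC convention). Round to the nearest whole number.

Sorted: 4, 6, 7, 8, 10, 11, 13, 16, 17, 18, 19, 20, 21, 25, 26, 29, 30, 31, 34, 36, 37.
n = 21.
r = 1 + (95/100)·(21 − 1) = 1 + 19 = 20.
r is an integer, so P95 is the value at rank 20: 36.

36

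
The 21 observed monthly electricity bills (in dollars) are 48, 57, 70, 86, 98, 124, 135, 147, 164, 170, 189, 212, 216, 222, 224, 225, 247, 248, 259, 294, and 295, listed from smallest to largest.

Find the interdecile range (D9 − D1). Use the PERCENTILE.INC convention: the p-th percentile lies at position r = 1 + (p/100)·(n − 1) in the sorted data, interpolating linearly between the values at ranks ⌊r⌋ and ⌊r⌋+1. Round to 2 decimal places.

189.00

n = 21.
P10: r = 3 (integer) → 70.
P90: r = 19 (integer) → 259.
Difference: 259 − 70 = 189.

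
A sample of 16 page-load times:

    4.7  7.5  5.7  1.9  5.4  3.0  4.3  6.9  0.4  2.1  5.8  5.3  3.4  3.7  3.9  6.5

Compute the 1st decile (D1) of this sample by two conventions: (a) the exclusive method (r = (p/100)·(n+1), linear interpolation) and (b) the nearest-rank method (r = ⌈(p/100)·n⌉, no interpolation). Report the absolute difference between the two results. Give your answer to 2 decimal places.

0.45

Sorted: 0.4, 1.9, 2.1, 3.0, 3.4, 3.7, 3.9, 4.3, 4.7, 5.3, 5.4, 5.7, 5.8, 6.5, 6.9, 7.5.
n = 16.
(a) r = 1.7; between ranks 1 (0.4) and 2 (1.9): 1.45.
(b) the nearest-rank method: rank 2 → 1.9.
|1.45 − 1.9| = 0.45.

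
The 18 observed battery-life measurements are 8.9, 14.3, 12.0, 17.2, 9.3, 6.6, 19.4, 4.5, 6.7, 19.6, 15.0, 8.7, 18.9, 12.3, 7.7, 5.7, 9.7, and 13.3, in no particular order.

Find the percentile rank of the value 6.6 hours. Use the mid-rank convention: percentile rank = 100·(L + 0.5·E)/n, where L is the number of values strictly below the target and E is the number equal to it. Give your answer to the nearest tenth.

13.9

Sorted: 4.5, 5.7, 6.6, 6.7, 7.7, 8.7, 8.9, 9.3, 9.7, 12.0, 12.3, 13.3, 14.3, 15.0, 17.2, 18.9, 19.4, 19.6.
Count below 6.6: L = 2; count equal: E = 1; n = 18.
Percentile rank = 100·(2 + 0.5·1)/18 = 100·2.5/18 = 13.89.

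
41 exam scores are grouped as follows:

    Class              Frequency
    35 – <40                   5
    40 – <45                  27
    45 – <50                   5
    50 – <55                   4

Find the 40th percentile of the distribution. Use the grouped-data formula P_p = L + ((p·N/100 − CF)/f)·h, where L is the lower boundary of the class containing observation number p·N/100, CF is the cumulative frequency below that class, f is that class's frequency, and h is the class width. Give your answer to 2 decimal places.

42.11

N = 41; target position k = 40/100 · 41 = 16.4.
Cumulative frequencies: 5, 32, 37, 41.
Observation 16.4 falls in the class 40 – <45.
L = 40, CF = 5, f = 27, h = 5.
P40 = 40 + ((16.4 − 5)/27)·5 = 40 + 2.11111 = 42.1111.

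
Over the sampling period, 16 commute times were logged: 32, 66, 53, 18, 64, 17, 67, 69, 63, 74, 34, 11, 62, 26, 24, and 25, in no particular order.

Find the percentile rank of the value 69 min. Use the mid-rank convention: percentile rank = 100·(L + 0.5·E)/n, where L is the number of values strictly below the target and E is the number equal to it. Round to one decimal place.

90.6

Sorted: 11, 17, 18, 24, 25, 26, 32, 34, 53, 62, 63, 64, 66, 67, 69, 74.
Count below 69: L = 14; count equal: E = 1; n = 16.
Percentile rank = 100·(14 + 0.5·1)/16 = 100·14.5/16 = 90.62.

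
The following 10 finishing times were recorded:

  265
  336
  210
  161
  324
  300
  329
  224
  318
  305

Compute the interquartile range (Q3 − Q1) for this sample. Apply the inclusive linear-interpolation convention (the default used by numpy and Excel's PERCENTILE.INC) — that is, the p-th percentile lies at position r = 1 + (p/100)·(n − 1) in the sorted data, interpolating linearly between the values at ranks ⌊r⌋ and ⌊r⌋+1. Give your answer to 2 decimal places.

Sorted: 161, 210, 224, 265, 300, 305, 318, 324, 329, 336.
n = 10.
P25: r = 3.25; ranks 3–4 are 224, 265; interpolating gives 234.25.
P75: r = 7.75; ranks 7–8 are 318, 324; interpolating gives 322.5.
Difference: 322.5 − 234.25 = 88.25.

88.25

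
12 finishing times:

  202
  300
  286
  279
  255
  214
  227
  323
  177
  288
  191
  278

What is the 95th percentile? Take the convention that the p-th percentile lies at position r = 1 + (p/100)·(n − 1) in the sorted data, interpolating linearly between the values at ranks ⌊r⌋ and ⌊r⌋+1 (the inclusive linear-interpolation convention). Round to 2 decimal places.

310.35

Sorted: 177, 191, 202, 214, 227, 255, 278, 279, 286, 288, 300, 323.
n = 12.
r = 1 + (95/100)·(12 − 1) = 1 + 10.45 = 11.45.
Rank 11 is 300 and rank 12 is 323.
Interpolate: 300 + 0.45·(323 − 300) = 300 + 0.45·23 = 310.35.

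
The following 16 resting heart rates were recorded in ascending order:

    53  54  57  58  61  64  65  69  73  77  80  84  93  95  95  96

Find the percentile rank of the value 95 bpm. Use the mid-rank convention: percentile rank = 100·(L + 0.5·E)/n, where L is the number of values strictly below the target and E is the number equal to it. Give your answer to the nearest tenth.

87.5

Count below 95: L = 13; count equal: E = 2; n = 16.
Percentile rank = 100·(13 + 0.5·2)/16 = 100·14/16 = 87.5.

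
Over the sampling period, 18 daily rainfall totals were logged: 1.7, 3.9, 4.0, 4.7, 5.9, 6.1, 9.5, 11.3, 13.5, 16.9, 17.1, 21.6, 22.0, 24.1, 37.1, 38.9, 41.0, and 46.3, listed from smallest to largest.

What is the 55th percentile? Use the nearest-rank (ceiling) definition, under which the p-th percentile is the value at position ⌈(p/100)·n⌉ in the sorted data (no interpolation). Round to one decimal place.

n = 18.
Position = ⌈55/100 · 18⌉ = ⌈9.9⌉ = 10.
The value at rank 10 is 16.9.

16.9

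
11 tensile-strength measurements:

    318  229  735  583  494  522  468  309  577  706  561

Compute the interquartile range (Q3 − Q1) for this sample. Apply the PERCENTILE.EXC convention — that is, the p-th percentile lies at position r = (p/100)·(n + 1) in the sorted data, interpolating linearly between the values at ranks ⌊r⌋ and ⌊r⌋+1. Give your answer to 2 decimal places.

Sorted: 229, 309, 318, 468, 494, 522, 561, 577, 583, 706, 735.
n = 11.
P25: r = 3 (integer) → 318.
P75: r = 9 (integer) → 583.
Difference: 583 − 318 = 265.

265.00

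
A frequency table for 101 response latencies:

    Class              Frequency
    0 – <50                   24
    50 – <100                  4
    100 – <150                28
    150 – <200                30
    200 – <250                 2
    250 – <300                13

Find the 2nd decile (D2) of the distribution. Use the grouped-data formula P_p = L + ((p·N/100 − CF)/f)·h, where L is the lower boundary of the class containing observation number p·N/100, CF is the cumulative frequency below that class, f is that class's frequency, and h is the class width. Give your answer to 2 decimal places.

N = 101; target position k = 20/100 · 101 = 20.2.
Cumulative frequencies: 24, 28, 56, 86, 88, 101.
Observation 20.2 falls in the class 0 – <50.
L = 0, CF = 0, f = 24, h = 50.
P20 = 0 + ((20.2 − 0)/24)·50 = 0 + 42.0833 = 42.0833.

42.08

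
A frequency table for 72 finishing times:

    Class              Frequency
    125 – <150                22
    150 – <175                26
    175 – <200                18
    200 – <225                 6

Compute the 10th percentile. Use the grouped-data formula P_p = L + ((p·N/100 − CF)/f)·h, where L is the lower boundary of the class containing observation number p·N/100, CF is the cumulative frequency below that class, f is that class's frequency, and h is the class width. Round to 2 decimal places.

N = 72; target position k = 10/100 · 72 = 7.2.
Cumulative frequencies: 22, 48, 66, 72.
Observation 7.2 falls in the class 125 – <150.
L = 125, CF = 0, f = 22, h = 25.
P10 = 125 + ((7.2 − 0)/22)·25 = 125 + 8.18182 = 133.182.

133.18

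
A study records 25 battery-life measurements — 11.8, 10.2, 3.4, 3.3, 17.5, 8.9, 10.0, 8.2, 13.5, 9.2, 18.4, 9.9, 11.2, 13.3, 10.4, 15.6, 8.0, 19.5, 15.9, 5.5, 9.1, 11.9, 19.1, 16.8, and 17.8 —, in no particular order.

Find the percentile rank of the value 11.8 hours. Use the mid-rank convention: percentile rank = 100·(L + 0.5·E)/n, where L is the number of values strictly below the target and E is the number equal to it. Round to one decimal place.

Sorted: 3.3, 3.4, 5.5, 8.0, 8.2, 8.9, 9.1, 9.2, 9.9, 10.0, 10.2, 10.4, 11.2, 11.8, 11.9, 13.3, 13.5, 15.6, 15.9, 16.8, 17.5, 17.8, 18.4, 19.1, 19.5.
Count below 11.8: L = 13; count equal: E = 1; n = 25.
Percentile rank = 100·(13 + 0.5·1)/25 = 100·13.5/25 = 54.

54.0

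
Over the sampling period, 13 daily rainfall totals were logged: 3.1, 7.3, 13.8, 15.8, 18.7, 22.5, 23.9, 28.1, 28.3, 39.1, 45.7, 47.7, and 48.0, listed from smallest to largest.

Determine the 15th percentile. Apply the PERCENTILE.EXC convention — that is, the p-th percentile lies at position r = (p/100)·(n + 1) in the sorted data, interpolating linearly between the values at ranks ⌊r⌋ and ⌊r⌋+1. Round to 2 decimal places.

7.95

n = 13.
r = (15/100)·(13 + 1) = 2.1.
Rank 2 is 7.3 and rank 3 is 13.8.
Interpolate: 7.3 + 0.1·(13.8 − 7.3) = 7.3 + 0.1·6.5 = 7.95.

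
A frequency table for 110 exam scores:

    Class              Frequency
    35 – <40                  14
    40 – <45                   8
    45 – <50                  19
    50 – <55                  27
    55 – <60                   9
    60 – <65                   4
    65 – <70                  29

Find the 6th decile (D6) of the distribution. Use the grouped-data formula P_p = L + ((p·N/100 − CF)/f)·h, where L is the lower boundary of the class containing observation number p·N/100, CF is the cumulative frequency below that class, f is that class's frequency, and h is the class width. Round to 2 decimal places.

N = 110; target position k = 60/100 · 110 = 66.
Cumulative frequencies: 14, 22, 41, 68, 77, 81, 110.
Observation 66 falls in the class 50 – <55.
L = 50, CF = 41, f = 27, h = 5.
P60 = 50 + ((66 − 41)/27)·5 = 50 + 4.62963 = 54.6296.

54.63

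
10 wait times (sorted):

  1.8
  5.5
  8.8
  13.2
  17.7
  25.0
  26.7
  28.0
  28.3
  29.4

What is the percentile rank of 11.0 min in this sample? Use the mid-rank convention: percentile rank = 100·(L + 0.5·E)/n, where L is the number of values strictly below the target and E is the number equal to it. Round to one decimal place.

Count below 11.0: L = 3; count equal: E = 0; n = 10.
Percentile rank = 100·(3 + 0.5·0)/10 = 100·3/10 = 30.

30.0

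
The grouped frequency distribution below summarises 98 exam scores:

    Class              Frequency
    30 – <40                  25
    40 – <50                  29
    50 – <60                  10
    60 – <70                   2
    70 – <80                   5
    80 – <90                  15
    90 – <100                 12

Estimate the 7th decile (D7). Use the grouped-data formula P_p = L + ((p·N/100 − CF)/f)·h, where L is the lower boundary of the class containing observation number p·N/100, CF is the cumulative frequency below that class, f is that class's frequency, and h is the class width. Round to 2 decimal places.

75.20

N = 98; target position k = 70/100 · 98 = 68.6.
Cumulative frequencies: 25, 54, 64, 66, 71, 86, 98.
Observation 68.6 falls in the class 70 – <80.
L = 70, CF = 66, f = 5, h = 10.
P70 = 70 + ((68.6 − 66)/5)·10 = 70 + 5.2 = 75.2.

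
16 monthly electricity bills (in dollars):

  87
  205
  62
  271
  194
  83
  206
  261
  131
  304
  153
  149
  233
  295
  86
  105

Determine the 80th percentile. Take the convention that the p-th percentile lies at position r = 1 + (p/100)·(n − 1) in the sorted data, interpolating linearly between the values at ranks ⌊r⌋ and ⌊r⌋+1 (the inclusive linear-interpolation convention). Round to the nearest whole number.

261

Sorted: 62, 83, 86, 87, 105, 131, 149, 153, 194, 205, 206, 233, 261, 271, 295, 304.
n = 16.
r = 1 + (80/100)·(16 − 1) = 1 + 12 = 13.
r is an integer, so P80 is the value at rank 13: 261.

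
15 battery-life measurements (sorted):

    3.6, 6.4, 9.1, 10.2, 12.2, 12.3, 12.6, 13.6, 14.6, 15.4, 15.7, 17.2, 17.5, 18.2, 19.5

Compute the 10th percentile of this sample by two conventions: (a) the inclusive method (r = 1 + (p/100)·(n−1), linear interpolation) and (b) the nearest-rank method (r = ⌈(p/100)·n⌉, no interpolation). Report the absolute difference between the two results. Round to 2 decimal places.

1.08

n = 15.
(a) r = 2.4; between ranks 2 (6.4) and 3 (9.1): 7.48.
(b) the nearest-rank method: rank 2 → 6.4.
|7.48 − 6.4| = 1.08.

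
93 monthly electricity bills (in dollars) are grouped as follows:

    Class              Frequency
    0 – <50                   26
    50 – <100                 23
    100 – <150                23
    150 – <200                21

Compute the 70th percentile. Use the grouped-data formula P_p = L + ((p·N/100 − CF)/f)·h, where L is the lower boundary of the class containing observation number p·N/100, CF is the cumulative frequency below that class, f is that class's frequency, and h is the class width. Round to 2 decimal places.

135.00

N = 93; target position k = 70/100 · 93 = 65.1.
Cumulative frequencies: 26, 49, 72, 93.
Observation 65.1 falls in the class 100 – <150.
L = 100, CF = 49, f = 23, h = 50.
P70 = 100 + ((65.1 − 49)/23)·50 = 100 + 35 = 135.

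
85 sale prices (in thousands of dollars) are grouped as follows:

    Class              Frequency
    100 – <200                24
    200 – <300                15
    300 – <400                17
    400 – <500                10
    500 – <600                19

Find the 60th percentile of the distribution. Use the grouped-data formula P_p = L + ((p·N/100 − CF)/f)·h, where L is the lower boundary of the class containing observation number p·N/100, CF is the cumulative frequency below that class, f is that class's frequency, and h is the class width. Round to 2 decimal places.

370.59

N = 85; target position k = 60/100 · 85 = 51.
Cumulative frequencies: 24, 39, 56, 66, 85.
Observation 51 falls in the class 300 – <400.
L = 300, CF = 39, f = 17, h = 100.
P60 = 300 + ((51 − 39)/17)·100 = 300 + 70.5882 = 370.588.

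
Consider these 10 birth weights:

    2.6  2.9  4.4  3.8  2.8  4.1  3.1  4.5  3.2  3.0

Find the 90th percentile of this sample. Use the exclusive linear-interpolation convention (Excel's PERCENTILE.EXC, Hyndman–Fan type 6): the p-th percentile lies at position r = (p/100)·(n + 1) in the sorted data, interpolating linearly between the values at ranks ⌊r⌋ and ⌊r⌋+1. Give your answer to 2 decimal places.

Sorted: 2.6, 2.8, 2.9, 3.0, 3.1, 3.2, 3.8, 4.1, 4.4, 4.5.
n = 10.
r = (90/100)·(10 + 1) = 9.9.
Rank 9 is 4.4 and rank 10 is 4.5.
Interpolate: 4.4 + 0.9·(4.5 − 4.4) = 4.4 + 0.9·0.1 = 4.49.

4.49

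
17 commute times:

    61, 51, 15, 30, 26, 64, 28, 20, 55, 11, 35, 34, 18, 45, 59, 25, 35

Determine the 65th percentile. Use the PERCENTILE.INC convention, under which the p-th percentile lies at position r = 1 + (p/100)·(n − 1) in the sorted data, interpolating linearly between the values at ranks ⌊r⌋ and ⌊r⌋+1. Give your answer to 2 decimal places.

Sorted: 11, 15, 18, 20, 25, 26, 28, 30, 34, 35, 35, 45, 51, 55, 59, 61, 64.
n = 17.
r = 1 + (65/100)·(17 − 1) = 1 + 10.4 = 11.4.
Rank 11 is 35 and rank 12 is 45.
Interpolate: 35 + 0.4·(45 − 35) = 35 + 0.4·10 = 39.

39.00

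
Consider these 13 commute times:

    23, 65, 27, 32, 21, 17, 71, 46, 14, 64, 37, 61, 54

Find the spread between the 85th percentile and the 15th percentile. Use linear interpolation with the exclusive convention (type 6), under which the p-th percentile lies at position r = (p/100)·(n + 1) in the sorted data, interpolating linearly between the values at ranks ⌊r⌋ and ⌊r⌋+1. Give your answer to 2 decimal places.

47.50

Sorted: 14, 17, 21, 23, 27, 32, 37, 46, 54, 61, 64, 65, 71.
n = 13.
P15: r = 2.1; ranks 2–3 are 17, 21; interpolating gives 17.4.
P85: r = 11.9; ranks 11–12 are 64, 65; interpolating gives 64.9.
Difference: 64.9 − 17.4 = 47.5.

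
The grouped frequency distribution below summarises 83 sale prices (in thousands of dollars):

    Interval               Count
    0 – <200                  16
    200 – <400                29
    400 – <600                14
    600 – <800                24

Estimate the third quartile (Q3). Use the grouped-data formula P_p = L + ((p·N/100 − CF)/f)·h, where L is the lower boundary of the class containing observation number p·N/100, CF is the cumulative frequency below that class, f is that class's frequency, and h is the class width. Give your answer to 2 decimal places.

N = 83; target position k = 75/100 · 83 = 62.25.
Cumulative frequencies: 16, 45, 59, 83.
Observation 62.25 falls in the class 600 – <800.
L = 600, CF = 59, f = 24, h = 200.
P75 = 600 + ((62.25 − 59)/24)·200 = 600 + 27.0833 = 627.083.

627.08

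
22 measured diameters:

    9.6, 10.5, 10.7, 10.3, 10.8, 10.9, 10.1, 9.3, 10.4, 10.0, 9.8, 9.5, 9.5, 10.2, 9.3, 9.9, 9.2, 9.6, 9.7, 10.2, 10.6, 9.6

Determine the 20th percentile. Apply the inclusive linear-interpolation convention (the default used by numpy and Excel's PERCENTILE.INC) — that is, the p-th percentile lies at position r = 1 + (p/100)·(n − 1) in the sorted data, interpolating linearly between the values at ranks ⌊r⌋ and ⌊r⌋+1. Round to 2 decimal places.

Sorted: 9.2, 9.3, 9.3, 9.5, 9.5, 9.6, 9.6, 9.6, 9.7, 9.8, 9.9, 10.0, 10.1, 10.2, 10.2, 10.3, 10.4, 10.5, 10.6, 10.7, 10.8, 10.9.
n = 22.
r = 1 + (20/100)·(22 − 1) = 1 + 4.2 = 5.2.
Rank 5 is 9.5 and rank 6 is 9.6.
Interpolate: 9.5 + 0.2·(9.6 − 9.5) = 9.5 + 0.2·0.1 = 9.52.

9.52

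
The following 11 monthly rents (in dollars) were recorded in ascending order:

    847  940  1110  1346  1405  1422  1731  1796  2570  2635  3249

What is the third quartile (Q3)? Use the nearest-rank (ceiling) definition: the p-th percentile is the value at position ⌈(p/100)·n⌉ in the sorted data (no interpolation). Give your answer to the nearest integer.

n = 11.
Position = ⌈75/100 · 11⌉ = ⌈8.25⌉ = 9.
The value at rank 9 is 2570.

2570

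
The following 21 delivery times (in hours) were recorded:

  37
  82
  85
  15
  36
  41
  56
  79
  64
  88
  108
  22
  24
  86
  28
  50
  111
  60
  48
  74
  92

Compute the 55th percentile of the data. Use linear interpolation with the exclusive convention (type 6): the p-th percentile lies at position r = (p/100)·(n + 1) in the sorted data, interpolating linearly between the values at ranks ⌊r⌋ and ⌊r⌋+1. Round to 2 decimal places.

65.00

Sorted: 15, 22, 24, 28, 36, 37, 41, 48, 50, 56, 60, 64, 74, 79, 82, 85, 86, 88, 92, 108, 111.
n = 21.
r = (55/100)·(21 + 1) = 12.1.
Rank 12 is 64 and rank 13 is 74.
Interpolate: 64 + 0.1·(74 − 64) = 64 + 0.1·10 = 65.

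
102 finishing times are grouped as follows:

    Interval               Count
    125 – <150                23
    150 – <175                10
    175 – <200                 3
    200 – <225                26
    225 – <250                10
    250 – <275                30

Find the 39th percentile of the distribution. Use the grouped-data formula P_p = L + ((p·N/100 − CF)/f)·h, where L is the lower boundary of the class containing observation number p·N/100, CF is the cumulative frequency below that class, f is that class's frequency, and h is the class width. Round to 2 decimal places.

203.63

N = 102; target position k = 39/100 · 102 = 39.78.
Cumulative frequencies: 23, 33, 36, 62, 72, 102.
Observation 39.78 falls in the class 200 – <225.
L = 200, CF = 36, f = 26, h = 25.
P39 = 200 + ((39.78 − 36)/26)·25 = 200 + 3.63462 = 203.635.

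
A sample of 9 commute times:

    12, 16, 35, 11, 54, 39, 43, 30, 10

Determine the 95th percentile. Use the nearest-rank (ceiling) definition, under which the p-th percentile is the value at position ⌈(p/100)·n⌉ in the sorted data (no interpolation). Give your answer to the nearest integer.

54

Sorted: 10, 11, 12, 16, 30, 35, 39, 43, 54.
n = 9.
Position = ⌈95/100 · 9⌉ = ⌈8.55⌉ = 9.
The value at rank 9 is 54.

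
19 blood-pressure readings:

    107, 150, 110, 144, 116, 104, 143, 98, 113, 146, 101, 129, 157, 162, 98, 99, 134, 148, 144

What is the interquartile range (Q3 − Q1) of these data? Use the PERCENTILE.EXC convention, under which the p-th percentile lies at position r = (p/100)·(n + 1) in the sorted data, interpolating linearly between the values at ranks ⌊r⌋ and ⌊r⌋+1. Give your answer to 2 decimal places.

42.00

Sorted: 98, 98, 99, 101, 104, 107, 110, 113, 116, 129, 134, 143, 144, 144, 146, 148, 150, 157, 162.
n = 19.
P25: r = 5 (integer) → 104.
P75: r = 15 (integer) → 146.
Difference: 146 − 104 = 42.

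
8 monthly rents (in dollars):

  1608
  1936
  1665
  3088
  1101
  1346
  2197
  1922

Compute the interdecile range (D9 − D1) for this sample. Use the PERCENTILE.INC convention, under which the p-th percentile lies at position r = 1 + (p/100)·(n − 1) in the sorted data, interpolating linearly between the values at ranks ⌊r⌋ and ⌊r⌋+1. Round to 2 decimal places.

Sorted: 1101, 1346, 1608, 1665, 1922, 1936, 2197, 3088.
n = 8.
P10: r = 1.7; ranks 1–2 are 1101, 1346; interpolating gives 1272.5.
P90: r = 7.3; ranks 7–8 are 2197, 3088; interpolating gives 2464.3.
Difference: 2464.3 − 1272.5 = 1191.8.

1191.80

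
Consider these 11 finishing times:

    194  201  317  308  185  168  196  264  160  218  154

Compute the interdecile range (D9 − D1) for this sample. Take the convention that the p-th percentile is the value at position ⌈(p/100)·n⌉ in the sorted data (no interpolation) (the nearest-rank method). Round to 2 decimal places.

Sorted: 154, 160, 168, 185, 194, 196, 201, 218, 264, 308, 317.
n = 11.
P10: rank ⌈10/100·11⌉ = 2 → 160.
P90: rank ⌈90/100·11⌉ = 10 → 308.
Difference: 308 − 160 = 148.

148.00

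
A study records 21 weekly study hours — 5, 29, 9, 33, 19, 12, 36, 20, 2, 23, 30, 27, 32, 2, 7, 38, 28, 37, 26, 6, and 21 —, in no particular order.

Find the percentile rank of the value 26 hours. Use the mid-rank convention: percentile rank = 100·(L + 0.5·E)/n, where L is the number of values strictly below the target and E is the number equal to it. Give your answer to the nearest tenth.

Sorted: 2, 2, 5, 6, 7, 9, 12, 19, 20, 21, 23, 26, 27, 28, 29, 30, 32, 33, 36, 37, 38.
Count below 26: L = 11; count equal: E = 1; n = 21.
Percentile rank = 100·(11 + 0.5·1)/21 = 100·11.5/21 = 54.76.

54.8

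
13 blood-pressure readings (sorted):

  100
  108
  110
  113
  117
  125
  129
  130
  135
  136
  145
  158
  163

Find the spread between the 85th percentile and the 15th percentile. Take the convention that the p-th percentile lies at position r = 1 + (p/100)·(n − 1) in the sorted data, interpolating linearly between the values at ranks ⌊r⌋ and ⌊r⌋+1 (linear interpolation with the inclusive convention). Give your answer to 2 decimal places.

38.00

n = 13.
P15: r = 2.8; ranks 2–3 are 108, 110; interpolating gives 109.6.
P85: r = 11.2; ranks 11–12 are 145, 158; interpolating gives 147.6.
Difference: 147.6 − 109.6 = 38.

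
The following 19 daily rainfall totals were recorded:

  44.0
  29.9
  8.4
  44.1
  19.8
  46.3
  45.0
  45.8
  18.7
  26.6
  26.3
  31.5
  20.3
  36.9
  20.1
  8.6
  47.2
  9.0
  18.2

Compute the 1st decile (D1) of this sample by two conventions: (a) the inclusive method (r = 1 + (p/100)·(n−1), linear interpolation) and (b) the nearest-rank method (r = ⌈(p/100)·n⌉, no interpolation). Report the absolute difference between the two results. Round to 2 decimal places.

0.32

Sorted: 8.4, 8.6, 9.0, 18.2, 18.7, 19.8, 20.1, 20.3, 26.3, 26.6, 29.9, 31.5, 36.9, 44.0, 44.1, 45.0, 45.8, 46.3, 47.2.
n = 19.
(a) r = 2.8; between ranks 2 (8.6) and 3 (9.0): 8.92.
(b) the nearest-rank method: rank 2 → 8.6.
|8.92 − 8.6| = 0.32.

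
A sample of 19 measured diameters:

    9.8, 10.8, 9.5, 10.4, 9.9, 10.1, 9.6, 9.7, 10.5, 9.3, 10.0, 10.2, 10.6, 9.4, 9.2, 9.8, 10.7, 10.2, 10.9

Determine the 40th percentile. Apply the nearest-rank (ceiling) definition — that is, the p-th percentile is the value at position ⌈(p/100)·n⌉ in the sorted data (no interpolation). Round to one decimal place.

9.8

Sorted: 9.2, 9.3, 9.4, 9.5, 9.6, 9.7, 9.8, 9.8, 9.9, 10.0, 10.1, 10.2, 10.2, 10.4, 10.5, 10.6, 10.7, 10.8, 10.9.
n = 19.
Position = ⌈40/100 · 19⌉ = ⌈7.6⌉ = 8.
The value at rank 8 is 9.8.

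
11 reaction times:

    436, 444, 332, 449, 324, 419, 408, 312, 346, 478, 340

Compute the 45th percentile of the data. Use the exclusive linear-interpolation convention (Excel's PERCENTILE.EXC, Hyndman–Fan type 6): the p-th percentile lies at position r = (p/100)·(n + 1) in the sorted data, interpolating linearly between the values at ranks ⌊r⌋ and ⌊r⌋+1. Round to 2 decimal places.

Sorted: 312, 324, 332, 340, 346, 408, 419, 436, 444, 449, 478.
n = 11.
r = (45/100)·(11 + 1) = 5.4.
Rank 5 is 346 and rank 6 is 408.
Interpolate: 346 + 0.4·(408 − 346) = 346 + 0.4·62 = 370.8.

370.80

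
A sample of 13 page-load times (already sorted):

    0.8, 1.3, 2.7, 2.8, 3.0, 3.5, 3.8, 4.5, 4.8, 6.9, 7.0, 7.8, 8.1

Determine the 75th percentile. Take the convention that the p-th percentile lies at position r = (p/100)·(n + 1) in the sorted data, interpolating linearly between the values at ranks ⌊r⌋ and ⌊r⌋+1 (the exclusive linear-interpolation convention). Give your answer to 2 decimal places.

6.95

n = 13.
r = (75/100)·(13 + 1) = 10.5.
Rank 10 is 6.9 and rank 11 is 7.0.
Interpolate: 6.9 + 0.5·(7.0 − 6.9) = 6.9 + 0.5·0.1 = 6.95.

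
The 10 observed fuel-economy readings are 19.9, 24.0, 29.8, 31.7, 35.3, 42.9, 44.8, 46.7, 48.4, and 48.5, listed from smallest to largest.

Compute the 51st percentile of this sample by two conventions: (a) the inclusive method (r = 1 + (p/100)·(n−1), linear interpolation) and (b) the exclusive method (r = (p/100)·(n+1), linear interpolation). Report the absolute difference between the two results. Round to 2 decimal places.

0.15

n = 10.
(a) r = 5.59; between ranks 5 (35.3) and 6 (42.9): 39.784.
(b) r = 5.61; between ranks 5 (35.3) and 6 (42.9): 39.936.
|39.784 − 39.936| = 0.152.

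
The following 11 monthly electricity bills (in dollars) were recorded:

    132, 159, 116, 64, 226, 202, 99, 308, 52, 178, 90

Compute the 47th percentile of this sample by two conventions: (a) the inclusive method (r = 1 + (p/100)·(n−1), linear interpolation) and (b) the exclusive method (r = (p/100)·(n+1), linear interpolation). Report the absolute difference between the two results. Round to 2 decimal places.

Sorted: 52, 64, 90, 99, 116, 132, 159, 178, 202, 226, 308.
n = 11.
(a) r = 5.7; between ranks 5 (116) and 6 (132): 127.2.
(b) r = 5.64; between ranks 5 (116) and 6 (132): 126.24.
|127.2 − 126.24| = 0.96.

0.96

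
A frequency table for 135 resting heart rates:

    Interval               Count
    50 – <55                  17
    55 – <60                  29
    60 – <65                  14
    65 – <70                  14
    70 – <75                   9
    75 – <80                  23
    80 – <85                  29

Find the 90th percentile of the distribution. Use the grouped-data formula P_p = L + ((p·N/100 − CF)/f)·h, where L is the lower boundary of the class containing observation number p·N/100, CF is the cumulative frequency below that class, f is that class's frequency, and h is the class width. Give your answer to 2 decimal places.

82.67

N = 135; target position k = 90/100 · 135 = 121.5.
Cumulative frequencies: 17, 46, 60, 74, 83, 106, 135.
Observation 121.5 falls in the class 80 – <85.
L = 80, CF = 106, f = 29, h = 5.
P90 = 80 + ((121.5 − 106)/29)·5 = 80 + 2.67241 = 82.6724.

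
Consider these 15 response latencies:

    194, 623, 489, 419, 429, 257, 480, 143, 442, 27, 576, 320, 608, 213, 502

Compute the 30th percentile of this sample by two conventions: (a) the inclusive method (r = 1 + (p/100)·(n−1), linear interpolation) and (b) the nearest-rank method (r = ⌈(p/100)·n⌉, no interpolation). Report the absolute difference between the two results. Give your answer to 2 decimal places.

Sorted: 27, 143, 194, 213, 257, 320, 419, 429, 442, 480, 489, 502, 576, 608, 623.
n = 15.
(a) r = 5.2; between ranks 5 (257) and 6 (320): 269.6.
(b) the nearest-rank method: rank 5 → 257.
|269.6 − 257| = 12.6.

12.60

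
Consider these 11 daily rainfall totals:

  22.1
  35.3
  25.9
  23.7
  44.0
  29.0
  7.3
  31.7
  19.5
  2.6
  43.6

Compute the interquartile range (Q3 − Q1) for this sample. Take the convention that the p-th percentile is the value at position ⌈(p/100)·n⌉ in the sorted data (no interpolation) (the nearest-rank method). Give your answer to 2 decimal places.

15.80

Sorted: 2.6, 7.3, 19.5, 22.1, 23.7, 25.9, 29.0, 31.7, 35.3, 43.6, 44.0.
n = 11.
P25: rank ⌈25/100·11⌉ = 3 → 19.5.
P75: rank ⌈75/100·11⌉ = 9 → 35.3.
Difference: 35.3 − 19.5 = 15.8.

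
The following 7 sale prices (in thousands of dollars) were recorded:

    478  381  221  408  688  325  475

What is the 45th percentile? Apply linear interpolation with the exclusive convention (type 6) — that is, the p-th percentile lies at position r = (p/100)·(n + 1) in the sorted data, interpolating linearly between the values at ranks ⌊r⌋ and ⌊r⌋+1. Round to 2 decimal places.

397.20

Sorted: 221, 325, 381, 408, 475, 478, 688.
n = 7.
r = (45/100)·(7 + 1) = 3.6.
Rank 3 is 381 and rank 4 is 408.
Interpolate: 381 + 0.6·(408 − 381) = 381 + 0.6·27 = 397.2.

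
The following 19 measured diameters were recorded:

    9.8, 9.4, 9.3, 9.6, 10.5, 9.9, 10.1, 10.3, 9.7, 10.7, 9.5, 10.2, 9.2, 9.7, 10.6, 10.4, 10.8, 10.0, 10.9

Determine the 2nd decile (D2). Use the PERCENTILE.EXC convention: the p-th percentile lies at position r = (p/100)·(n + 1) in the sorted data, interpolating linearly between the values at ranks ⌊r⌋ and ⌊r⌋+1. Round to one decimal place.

Sorted: 9.2, 9.3, 9.4, 9.5, 9.6, 9.7, 9.7, 9.8, 9.9, 10.0, 10.1, 10.2, 10.3, 10.4, 10.5, 10.6, 10.7, 10.8, 10.9.
n = 19.
r = (20/100)·(19 + 1) = 4.
r is an integer, so P20 is the value at rank 4: 9.5.

9.5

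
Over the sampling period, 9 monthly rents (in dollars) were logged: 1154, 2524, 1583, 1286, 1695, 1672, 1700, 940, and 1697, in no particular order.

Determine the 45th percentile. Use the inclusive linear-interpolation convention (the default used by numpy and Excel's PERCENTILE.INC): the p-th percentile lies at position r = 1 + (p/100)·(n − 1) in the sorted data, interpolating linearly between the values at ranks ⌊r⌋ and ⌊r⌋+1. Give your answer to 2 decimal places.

1636.40

Sorted: 940, 1154, 1286, 1583, 1672, 1695, 1697, 1700, 2524.
n = 9.
r = 1 + (45/100)·(9 − 1) = 1 + 3.6 = 4.6.
Rank 4 is 1583 and rank 5 is 1672.
Interpolate: 1583 + 0.6·(1672 − 1583) = 1583 + 0.6·89 = 1636.4.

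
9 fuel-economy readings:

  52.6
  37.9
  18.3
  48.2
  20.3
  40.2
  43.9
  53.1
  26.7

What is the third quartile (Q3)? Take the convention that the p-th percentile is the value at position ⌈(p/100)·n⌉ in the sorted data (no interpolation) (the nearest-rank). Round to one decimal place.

48.2

Sorted: 18.3, 20.3, 26.7, 37.9, 40.2, 43.9, 48.2, 52.6, 53.1.
n = 9.
Position = ⌈75/100 · 9⌉ = ⌈6.75⌉ = 7.
The value at rank 7 is 48.2.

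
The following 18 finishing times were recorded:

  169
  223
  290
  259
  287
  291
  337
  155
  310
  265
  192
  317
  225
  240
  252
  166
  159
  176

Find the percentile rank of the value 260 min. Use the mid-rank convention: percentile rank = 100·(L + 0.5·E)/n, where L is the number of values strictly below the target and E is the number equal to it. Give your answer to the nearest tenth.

61.1

Sorted: 155, 159, 166, 169, 176, 192, 223, 225, 240, 252, 259, 265, 287, 290, 291, 310, 317, 337.
Count below 260: L = 11; count equal: E = 0; n = 18.
Percentile rank = 100·(11 + 0.5·0)/18 = 100·11/18 = 61.11.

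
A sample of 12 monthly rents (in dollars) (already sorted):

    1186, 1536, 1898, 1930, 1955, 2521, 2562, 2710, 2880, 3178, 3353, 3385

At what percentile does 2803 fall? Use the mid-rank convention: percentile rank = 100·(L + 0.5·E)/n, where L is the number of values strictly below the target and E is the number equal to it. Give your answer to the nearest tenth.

66.7

Count below 2803: L = 8; count equal: E = 0; n = 12.
Percentile rank = 100·(8 + 0.5·0)/12 = 100·8/12 = 66.67.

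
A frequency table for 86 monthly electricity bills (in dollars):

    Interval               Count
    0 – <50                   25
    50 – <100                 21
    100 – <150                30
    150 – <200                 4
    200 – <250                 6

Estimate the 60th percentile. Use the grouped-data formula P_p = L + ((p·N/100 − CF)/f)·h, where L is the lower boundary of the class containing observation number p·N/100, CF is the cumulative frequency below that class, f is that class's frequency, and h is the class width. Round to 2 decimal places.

N = 86; target position k = 60/100 · 86 = 51.6.
Cumulative frequencies: 25, 46, 76, 80, 86.
Observation 51.6 falls in the class 100 – <150.
L = 100, CF = 46, f = 30, h = 50.
P60 = 100 + ((51.6 − 46)/30)·50 = 100 + 9.33333 = 109.333.

109.33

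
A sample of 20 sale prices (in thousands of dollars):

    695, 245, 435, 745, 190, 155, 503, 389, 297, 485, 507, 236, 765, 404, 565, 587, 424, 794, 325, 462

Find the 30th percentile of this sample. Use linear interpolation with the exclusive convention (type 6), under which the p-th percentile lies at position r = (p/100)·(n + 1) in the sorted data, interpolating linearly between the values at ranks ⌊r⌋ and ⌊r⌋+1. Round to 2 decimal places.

Sorted: 155, 190, 236, 245, 297, 325, 389, 404, 424, 435, 462, 485, 503, 507, 565, 587, 695, 745, 765, 794.
n = 20.
r = (30/100)·(20 + 1) = 6.3.
Rank 6 is 325 and rank 7 is 389.
Interpolate: 325 + 0.3·(389 − 325) = 325 + 0.3·64 = 344.2.

344.20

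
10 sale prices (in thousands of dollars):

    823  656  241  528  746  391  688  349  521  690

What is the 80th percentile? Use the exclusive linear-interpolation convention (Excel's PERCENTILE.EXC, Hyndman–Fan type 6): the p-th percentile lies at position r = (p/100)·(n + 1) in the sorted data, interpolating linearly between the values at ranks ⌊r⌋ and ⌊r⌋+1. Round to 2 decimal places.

734.80

Sorted: 241, 349, 391, 521, 528, 656, 688, 690, 746, 823.
n = 10.
r = (80/100)·(10 + 1) = 8.8.
Rank 8 is 690 and rank 9 is 746.
Interpolate: 690 + 0.8·(746 − 690) = 690 + 0.8·56 = 734.8.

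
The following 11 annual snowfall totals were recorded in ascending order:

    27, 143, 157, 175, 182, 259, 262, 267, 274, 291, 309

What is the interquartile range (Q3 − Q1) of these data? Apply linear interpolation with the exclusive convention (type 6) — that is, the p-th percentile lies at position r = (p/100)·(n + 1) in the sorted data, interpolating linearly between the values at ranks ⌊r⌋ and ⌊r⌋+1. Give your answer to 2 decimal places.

n = 11.
P25: r = 3 (integer) → 157.
P75: r = 9 (integer) → 274.
Difference: 274 − 157 = 117.

117.00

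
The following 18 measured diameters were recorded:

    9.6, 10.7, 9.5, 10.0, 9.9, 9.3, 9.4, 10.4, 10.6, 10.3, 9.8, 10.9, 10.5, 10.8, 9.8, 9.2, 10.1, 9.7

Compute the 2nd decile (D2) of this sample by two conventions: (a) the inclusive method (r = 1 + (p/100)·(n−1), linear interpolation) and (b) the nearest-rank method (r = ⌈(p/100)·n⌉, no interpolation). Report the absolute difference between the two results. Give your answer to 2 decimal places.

Sorted: 9.2, 9.3, 9.4, 9.5, 9.6, 9.7, 9.8, 9.8, 9.9, 10.0, 10.1, 10.3, 10.4, 10.5, 10.6, 10.7, 10.8, 10.9.
n = 18.
(a) r = 4.4; between ranks 4 (9.5) and 5 (9.6): 9.54.
(b) the nearest-rank method: rank 4 → 9.5.
|9.54 − 9.5| = 0.04.

0.04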